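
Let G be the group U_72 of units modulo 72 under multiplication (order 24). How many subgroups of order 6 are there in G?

|G| = 24 and 6 | 24, so subgroups of order 6 are possible by Lagrange.
The subgroups of order 6 are: {1, 11, 25, 35, 49, 59}; {1, 13, 25, 37, 49, 61}; {1, 17, 25, 41, 49, 65}; {1, 19, 25, 43, 49, 67}; … (7 in all).
So G has 7 subgroups of order 6.

7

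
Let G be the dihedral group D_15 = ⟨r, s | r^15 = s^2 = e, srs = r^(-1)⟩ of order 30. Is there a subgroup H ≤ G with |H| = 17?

17 does not divide |G| = 30, so by Lagrange no subgroup of order 17 exists.

No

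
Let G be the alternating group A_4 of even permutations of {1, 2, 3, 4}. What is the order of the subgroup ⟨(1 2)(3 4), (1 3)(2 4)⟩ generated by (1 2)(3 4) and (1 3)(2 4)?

4

|⟨(1 2)(3 4)⟩| = 2 and |⟨(1 3)(2 4)⟩| = 2, so |H| is a multiple of lcm(2, 2) = 2 and divides |G| = 12.
Closing under the operation: H = {e, (1 2)(3 4), (1 3)(2 4), (1 4)(2 3)}, so |H| = 4.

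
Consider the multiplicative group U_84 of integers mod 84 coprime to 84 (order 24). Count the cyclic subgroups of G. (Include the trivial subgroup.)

16

Each element a generates a cyclic subgroup ⟨a⟩; distinct elements may generate the same one (a cyclic group of order d has φ(d) generators).
Cyclic subgroups by order — order 1: 1; order 2: 7; order 3: 1; order 6: 7.
Total: 16.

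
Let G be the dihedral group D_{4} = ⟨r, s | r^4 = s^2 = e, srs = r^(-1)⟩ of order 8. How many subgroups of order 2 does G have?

5

|G| = 8 and 2 | 8, so subgroups of order 2 are possible by Lagrange.
The subgroups of order 2 are: {e, r^2}; {e, r^2s}; {e, r^3s}; {e, rs}; … (5 in all).
So G has 5 subgroups of order 2.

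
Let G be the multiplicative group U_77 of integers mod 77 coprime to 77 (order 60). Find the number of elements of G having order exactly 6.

The elements of order 6 are: 10, 12, 32, 45, 54, 65.
That's 6.

6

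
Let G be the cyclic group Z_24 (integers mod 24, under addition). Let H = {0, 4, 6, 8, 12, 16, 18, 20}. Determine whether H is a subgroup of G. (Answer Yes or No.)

No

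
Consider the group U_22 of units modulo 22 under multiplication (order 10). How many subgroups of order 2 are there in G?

|G| = 10 and 2 | 10, so subgroups of order 2 are possible by Lagrange.
The subgroups of order 2 are: {1, 21}.
So G has 1 subgroup of order 2.

1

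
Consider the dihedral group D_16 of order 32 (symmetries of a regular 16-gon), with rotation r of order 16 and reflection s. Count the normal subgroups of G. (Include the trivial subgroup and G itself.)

8

G has 36 subgroups. Checking conjugation-invariance by order — order 1: 1/1 normal; order 2: 1/17 normal; order 4: 1/9 normal; order 8: 1/5 normal; order 16: 3/3 normal; order 32: 1/1 normal.
Total normal subgroups: 8.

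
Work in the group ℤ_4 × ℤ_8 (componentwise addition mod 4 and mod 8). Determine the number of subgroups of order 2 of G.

|G| = 32 and 2 | 32, so subgroups of order 2 are possible by Lagrange.
The subgroups of order 2 are: {(0,0), (0,4)}; {(0,0), (2,0)}; {(0,0), (2,4)}.
So G has 3 subgroups of order 2.

3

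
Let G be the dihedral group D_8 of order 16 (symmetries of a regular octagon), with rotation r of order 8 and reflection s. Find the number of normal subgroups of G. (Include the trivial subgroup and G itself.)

7

G has 19 subgroups. Checking conjugation-invariance by order — order 1: 1/1 normal; order 2: 1/9 normal; order 4: 1/5 normal; order 8: 3/3 normal; order 16: 1/1 normal.
Total normal subgroups: 7.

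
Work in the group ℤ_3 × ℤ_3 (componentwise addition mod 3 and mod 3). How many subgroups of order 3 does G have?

|G| = 9 and 3 | 9, so subgroups of order 3 are possible by Lagrange.
The subgroups of order 3 are: {(0,0), (0,1), (0,2)}; {(0,0), (1,0), (2,0)}; {(0,0), (1,1), (2,2)}; {(0,0), (1,2), (2,1)}.
So G has 4 subgroups of order 3.

4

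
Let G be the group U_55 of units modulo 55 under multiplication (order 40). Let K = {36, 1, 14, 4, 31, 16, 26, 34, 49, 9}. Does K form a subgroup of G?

|K| = 10 divides |G| = 40, consistent with Lagrange.
K contains the identity, every element's inverse is in K, and K is closed under ·: it is a subgroup.
In fact K = ⟨4⟩.

Yes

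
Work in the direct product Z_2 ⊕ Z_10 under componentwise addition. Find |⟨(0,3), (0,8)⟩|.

10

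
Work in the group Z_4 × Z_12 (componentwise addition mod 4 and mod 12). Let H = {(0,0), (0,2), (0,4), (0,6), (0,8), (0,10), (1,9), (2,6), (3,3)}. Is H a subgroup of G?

No

|H| = 9 does not divide |G| = 48, so by Lagrange H is not a subgroup.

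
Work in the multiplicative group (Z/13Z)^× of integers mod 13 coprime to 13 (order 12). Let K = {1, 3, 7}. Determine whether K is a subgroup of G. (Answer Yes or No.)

No

3 ∈ K but its inverse 9 ∉ K, so K is not a subgroup.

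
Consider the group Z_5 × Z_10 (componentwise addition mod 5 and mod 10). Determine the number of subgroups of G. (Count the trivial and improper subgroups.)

16

|G| = 50, so by Lagrange every subgroup order divides 50. Divisors: 1, 2, 5, 10, 25, 50.
Subgroups by order — order 1: 1; order 2: 1; order 5: 6; order 10: 6; order 25: 1; order 50: 1.
Total: 1 + 1 + 6 + 6 + 1 + 1 = 16.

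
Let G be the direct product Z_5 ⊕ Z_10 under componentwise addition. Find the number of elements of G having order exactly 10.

24

An element (a,b) has order lcm(ord(a), ord(b)); count pairs with lcm equal to 10.
Enumerating gives 24 such elements.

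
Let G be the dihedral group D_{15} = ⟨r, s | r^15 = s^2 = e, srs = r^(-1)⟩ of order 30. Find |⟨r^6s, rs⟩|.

6

|⟨r^6s⟩| = 2 and |⟨rs⟩| = 2, so |H| is a multiple of lcm(2, 2) = 2 and divides |G| = 30.
Closing under the operation: H = {e, r^5, r^10, rs, r^6s, r^11s}, so |H| = 6.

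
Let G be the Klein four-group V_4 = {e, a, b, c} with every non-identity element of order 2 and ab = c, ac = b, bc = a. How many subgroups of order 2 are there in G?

3

|G| = 4 and 2 | 4, so subgroups of order 2 are possible by Lagrange.
The subgroups of order 2 are: {e, a}; {e, b}; {e, c}.
So G has 3 subgroups of order 2.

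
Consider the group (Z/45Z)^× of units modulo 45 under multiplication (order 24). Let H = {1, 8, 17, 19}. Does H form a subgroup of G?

|H| = 4 divides |G| = 24, consistent with Lagrange.
H contains the identity, every element's inverse is in H, and H is closed under ·: it is a subgroup.
In fact H = ⟨8⟩.

Yes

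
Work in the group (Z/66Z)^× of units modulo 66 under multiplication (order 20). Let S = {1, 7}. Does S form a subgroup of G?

7 ∈ S but its inverse 19 ∉ S, so S is not a subgroup.

No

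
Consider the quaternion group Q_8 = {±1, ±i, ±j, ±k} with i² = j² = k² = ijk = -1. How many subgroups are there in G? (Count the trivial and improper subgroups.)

6

|G| = 8, so by Lagrange every subgroup order divides 8. Divisors: 1, 2, 4, 8.
Subgroups by order — order 1: 1; order 2: 1; order 4: 3; order 8: 1.
Total: 1 + 1 + 3 + 1 = 6.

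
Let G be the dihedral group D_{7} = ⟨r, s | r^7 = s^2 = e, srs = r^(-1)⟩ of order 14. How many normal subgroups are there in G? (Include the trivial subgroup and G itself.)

3

G has 10 subgroups. Checking conjugation-invariance by order — order 1: 1/1 normal; order 2: 0/7 normal; order 7: 1/1 normal; order 14: 1/1 normal.
Total normal subgroups: 3.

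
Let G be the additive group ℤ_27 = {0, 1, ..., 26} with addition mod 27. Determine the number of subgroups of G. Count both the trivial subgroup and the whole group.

Subgroups of the cyclic group ℤ_27 correspond bijectively to divisors of 27.
Divisors of 27: 1, 3, 9, 27.
So ℤ_27 has 4 subgroups.

4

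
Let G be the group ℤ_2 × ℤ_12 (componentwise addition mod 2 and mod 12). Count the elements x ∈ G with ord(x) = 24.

An element (a,b) has order lcm(ord(a), ord(b)); count pairs with lcm equal to 24.
Enumerating gives 0 such elements.

0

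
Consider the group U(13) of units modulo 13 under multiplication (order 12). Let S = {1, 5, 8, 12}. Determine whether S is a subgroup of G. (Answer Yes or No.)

Yes

|S| = 4 divides |G| = 12, consistent with Lagrange.
S contains the identity, every element's inverse is in S, and S is closed under ·: it is a subgroup.
In fact S = ⟨8⟩.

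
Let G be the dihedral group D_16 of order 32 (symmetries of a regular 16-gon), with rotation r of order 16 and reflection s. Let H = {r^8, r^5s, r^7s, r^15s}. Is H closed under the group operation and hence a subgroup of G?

The identity e ∉ H, so H is not a subgroup.

No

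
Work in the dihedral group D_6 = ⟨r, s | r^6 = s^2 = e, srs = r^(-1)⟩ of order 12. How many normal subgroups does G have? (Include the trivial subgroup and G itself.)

G has 16 subgroups. Checking conjugation-invariance by order — order 1: 1/1 normal; order 2: 1/7 normal; order 3: 1/1 normal; order 4: 0/3 normal; order 6: 3/3 normal; order 12: 1/1 normal.
Total normal subgroups: 7.

7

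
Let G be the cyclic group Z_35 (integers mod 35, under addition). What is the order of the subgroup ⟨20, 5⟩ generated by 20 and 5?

|⟨20⟩| = 7 and |⟨5⟩| = 7, so |H| is a multiple of lcm(7, 7) = 7 and divides |G| = 35.
Closing under the operation: H = {0, 5, 10, 15, 20, 25, 30}, so |H| = 7.

7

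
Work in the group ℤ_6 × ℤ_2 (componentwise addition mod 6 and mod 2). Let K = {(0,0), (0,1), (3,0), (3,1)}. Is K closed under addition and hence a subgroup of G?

Yes

|K| = 4 divides |G| = 12, consistent with Lagrange.
K contains the identity, every element's inverse is in K, and K is closed under +: it is a subgroup.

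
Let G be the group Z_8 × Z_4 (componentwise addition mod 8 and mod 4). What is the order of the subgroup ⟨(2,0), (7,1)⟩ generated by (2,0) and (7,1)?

16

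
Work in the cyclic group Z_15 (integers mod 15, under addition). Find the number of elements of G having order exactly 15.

In a cyclic group of order 15, the number of elements of order d (for d | 15) is φ(d).
φ(15) = 8.

8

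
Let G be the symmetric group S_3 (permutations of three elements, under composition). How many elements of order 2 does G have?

The elements of order 2 are: (2 3), (1 2), (1 3).
That's 3.

3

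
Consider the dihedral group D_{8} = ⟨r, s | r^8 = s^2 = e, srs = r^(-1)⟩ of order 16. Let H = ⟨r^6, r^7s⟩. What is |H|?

|⟨r^6⟩| = 4 and |⟨r^7s⟩| = 2, so |H| is a multiple of lcm(4, 2) = 4 and divides |G| = 16.
Closing under the operation: H = {e, r^2, r^4, r^6, rs, r^3s, r^5s, r^7s}, so |H| = 8.

8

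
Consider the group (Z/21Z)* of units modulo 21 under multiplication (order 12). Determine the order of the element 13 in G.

Compute successive powers of 13 mod 21: 13, 1; 13^2 ≡ 1 (mod 21).
So |⟨13⟩| = 2.

2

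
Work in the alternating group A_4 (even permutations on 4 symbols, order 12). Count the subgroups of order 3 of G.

4

|G| = 12 and 3 | 12, so subgroups of order 3 are possible by Lagrange.
The subgroups of order 3 are: {e, (1 2 3), (1 3 2)}; {e, (1 2 4), (1 4 2)}; {e, (1 3 4), (1 4 3)}; {e, (2 3 4), (2 4 3)}.
So G has 4 subgroups of order 3.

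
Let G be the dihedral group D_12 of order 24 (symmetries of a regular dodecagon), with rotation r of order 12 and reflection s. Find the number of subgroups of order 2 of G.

|G| = 24 and 2 | 24, so subgroups of order 2 are possible by Lagrange.
The subgroups of order 2 are: {e, r^10s}; {e, r^11s}; {e, r^2s}; {e, r^3s}; … (13 in all).
So G has 13 subgroups of order 2.

13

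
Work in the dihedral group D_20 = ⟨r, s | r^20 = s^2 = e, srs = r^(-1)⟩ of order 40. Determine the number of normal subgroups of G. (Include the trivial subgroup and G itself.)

G has 48 subgroups. Checking conjugation-invariance by order — order 1: 1/1 normal; order 2: 1/21 normal; order 4: 1/11 normal; order 5: 1/1 normal; order 8: 0/5 normal; order 10: 1/5 normal; order 20: 3/3 normal; order 40: 1/1 normal.
Total normal subgroups: 9.

9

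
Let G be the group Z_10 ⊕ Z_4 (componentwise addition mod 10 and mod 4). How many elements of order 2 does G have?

An element (a,b) has order lcm(ord(a), ord(b)); count pairs with lcm equal to 2.
Enumerating gives 3 such elements.

3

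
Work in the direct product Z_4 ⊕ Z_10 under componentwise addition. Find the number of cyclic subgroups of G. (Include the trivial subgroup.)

12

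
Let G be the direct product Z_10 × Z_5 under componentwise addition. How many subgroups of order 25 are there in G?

1

|G| = 50 and 25 | 50, so subgroups of order 25 are possible by Lagrange.
The subgroups of order 25 are: {(0,0), (0,1), (0,2), (0,3), (0,4), (2,0), (2,1), (2,2), (2,3), (2,4), (4,0), (4,1), (4,2), (4,3), (4,4), (6,0), (6,1), (6,2), (6,3), (6,4), (8,0), (8,1), (8,2), (8,3), (8,4)}.
So G has 1 subgroup of order 25.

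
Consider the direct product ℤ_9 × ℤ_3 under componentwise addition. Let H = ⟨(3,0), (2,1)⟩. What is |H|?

|⟨(3,0)⟩| = 3 and |⟨(2,1)⟩| = 9, so |H| is a multiple of lcm(3, 9) = 9 and divides |G| = 27.
Closing under the operation: H = {(0,0), (1,2), (2,1), (3,0), (4,2), (5,1), (6,0), (7,2), (8,1)}, so |H| = 9.

9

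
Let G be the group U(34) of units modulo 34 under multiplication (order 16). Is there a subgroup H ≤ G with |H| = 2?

Yes

2 | 16. A subgroup of order 2 is {1, 33}.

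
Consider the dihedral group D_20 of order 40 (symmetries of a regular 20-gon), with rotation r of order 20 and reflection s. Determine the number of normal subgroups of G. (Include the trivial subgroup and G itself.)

9

G has 48 subgroups. Checking conjugation-invariance by order — order 1: 1/1 normal; order 2: 1/21 normal; order 4: 1/11 normal; order 5: 1/1 normal; order 8: 0/5 normal; order 10: 1/5 normal; order 20: 3/3 normal; order 40: 1/1 normal.
Total normal subgroups: 9.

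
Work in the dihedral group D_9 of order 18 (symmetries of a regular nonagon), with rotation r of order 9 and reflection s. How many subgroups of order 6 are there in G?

3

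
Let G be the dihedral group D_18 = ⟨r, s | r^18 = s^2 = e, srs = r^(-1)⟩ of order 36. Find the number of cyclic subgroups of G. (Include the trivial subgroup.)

24

Group the elements of G by the cyclic subgroup they generate; each cyclic subgroup of order d accounts for φ(d) elements.
Cyclic subgroups by order — order 1: 1; order 2: 19; order 3: 1; order 6: 1; order 9: 1; order 18: 1.
Total: 24.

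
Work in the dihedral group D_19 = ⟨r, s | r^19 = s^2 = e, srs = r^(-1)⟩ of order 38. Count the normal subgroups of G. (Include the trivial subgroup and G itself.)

3

G has 22 subgroups. Checking conjugation-invariance by order — order 1: 1/1 normal; order 2: 0/19 normal; order 19: 1/1 normal; order 38: 1/1 normal.
Total normal subgroups: 3.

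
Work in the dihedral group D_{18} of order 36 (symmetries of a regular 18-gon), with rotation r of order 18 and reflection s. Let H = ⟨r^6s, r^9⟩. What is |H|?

4

|⟨r^6s⟩| = 2 and |⟨r^9⟩| = 2, so |H| is a multiple of lcm(2, 2) = 2 and divides |G| = 36.
Closing under the operation: H = {e, r^9, r^6s, r^15s}, so |H| = 4.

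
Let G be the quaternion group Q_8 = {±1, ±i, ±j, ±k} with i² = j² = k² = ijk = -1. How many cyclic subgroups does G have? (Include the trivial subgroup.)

5

A cyclic subgroup of order d is generated by each of its φ(d) elements of order d, so the cyclic subgroups of order d number (#elements of order d)/φ(d).
Cyclic subgroups by order — order 1: 1; order 2: 1; order 4: 3.
Total: 5.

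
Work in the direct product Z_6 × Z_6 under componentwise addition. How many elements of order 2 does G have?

3

An element (a,b) has order lcm(ord(a), ord(b)); count pairs with lcm equal to 2.
Enumerating gives 3 such elements.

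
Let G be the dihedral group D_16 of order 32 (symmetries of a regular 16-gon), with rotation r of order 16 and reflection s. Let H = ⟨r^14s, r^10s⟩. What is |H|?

|⟨r^14s⟩| = 2 and |⟨r^10s⟩| = 2, so |H| is a multiple of lcm(2, 2) = 2 and divides |G| = 32.
Closing under the operation: H = {e, r^4, r^8, r^12, r^2s, r^6s, r^10s, r^14s}, so |H| = 8.

8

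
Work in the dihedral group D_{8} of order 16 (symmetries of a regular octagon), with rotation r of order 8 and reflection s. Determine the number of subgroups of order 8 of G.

|G| = 16 and 8 | 16, so subgroups of order 8 are possible by Lagrange.
The subgroups of order 8 are: {e, r, r^2, r^3, r^4, r^5, r^6, r^7}; {e, r^2, r^4, r^6, s, r^2s, r^4s, r^6s}; {e, r^2, r^4, r^6, rs, r^3s, r^5s, r^7s}.
So G has 3 subgroups of order 8.

3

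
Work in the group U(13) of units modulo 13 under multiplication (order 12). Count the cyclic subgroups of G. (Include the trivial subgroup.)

6

A cyclic subgroup of order d is generated by each of its φ(d) elements of order d, so the cyclic subgroups of order d number (#elements of order d)/φ(d).
Cyclic subgroups by order — order 1: 1; order 2: 1; order 3: 1; order 4: 1; order 6: 1; order 12: 1.
Total: 6.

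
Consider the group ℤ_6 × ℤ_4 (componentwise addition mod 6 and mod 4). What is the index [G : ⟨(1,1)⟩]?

|⟨(1,1)⟩| = 12 and |G| = 24.
By Lagrange, [G : H] = |G|/|H| = 24/12 = 2.

2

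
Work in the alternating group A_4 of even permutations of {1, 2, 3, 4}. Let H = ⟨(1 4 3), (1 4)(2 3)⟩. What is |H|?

|⟨(1 4 3)⟩| = 3 and |⟨(1 4)(2 3)⟩| = 2, so |H| is a multiple of lcm(3, 2) = 6 and divides |G| = 12.
Closing {(1 4 3), (1 4)(2 3)} under the group operation gives all of G, so |H| = 12.

12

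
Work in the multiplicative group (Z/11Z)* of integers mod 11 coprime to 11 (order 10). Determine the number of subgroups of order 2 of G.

|G| = 10 and 2 | 10, so subgroups of order 2 are possible by Lagrange.
The subgroups of order 2 are: {1, 10}.
So G has 1 subgroup of order 2.

1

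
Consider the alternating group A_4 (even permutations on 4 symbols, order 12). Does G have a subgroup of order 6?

No

6 | 12, so Lagrange does not rule it out; but checking all subgroups of G, none has order 6.
(A_4 is the standard example that the converse of Lagrange fails.)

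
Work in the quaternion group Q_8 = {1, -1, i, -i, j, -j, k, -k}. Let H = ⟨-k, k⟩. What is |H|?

4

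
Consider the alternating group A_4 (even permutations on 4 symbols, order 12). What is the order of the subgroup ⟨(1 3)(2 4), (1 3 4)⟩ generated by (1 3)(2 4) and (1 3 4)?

12

|⟨(1 3)(2 4)⟩| = 2 and |⟨(1 3 4)⟩| = 3, so |H| is a multiple of lcm(2, 3) = 6 and divides |G| = 12.
Closing {(1 3)(2 4), (1 3 4)} under the group operation gives all of G, so |H| = 12.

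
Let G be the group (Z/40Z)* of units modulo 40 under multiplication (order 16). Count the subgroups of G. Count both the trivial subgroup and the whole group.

|G| = 16, so by Lagrange every subgroup order divides 16. Divisors: 1, 2, 4, 8, 16.
Subgroups by order — order 1: 1; order 2: 7; order 4: 11; order 8: 7; order 16: 1.
Total: 1 + 7 + 11 + 7 + 1 = 27.

27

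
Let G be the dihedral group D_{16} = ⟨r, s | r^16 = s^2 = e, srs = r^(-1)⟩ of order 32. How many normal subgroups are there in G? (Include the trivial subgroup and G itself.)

G has 36 subgroups. Checking conjugation-invariance by order — order 1: 1/1 normal; order 2: 1/17 normal; order 4: 1/9 normal; order 8: 1/5 normal; order 16: 3/3 normal; order 32: 1/1 normal.
Total normal subgroups: 8.

8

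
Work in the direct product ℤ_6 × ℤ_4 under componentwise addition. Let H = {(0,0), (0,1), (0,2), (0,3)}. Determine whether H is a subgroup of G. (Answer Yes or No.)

Yes

|H| = 4 divides |G| = 24, consistent with Lagrange.
H contains the identity, every element's inverse is in H, and H is closed under +: it is a subgroup.
In fact H = ⟨(0,1)⟩.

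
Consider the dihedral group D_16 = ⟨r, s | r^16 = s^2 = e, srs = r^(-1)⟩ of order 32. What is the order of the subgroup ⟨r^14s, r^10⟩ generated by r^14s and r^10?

16

|⟨r^14s⟩| = 2 and |⟨r^10⟩| = 8, so |H| is a multiple of lcm(2, 8) = 8 and divides |G| = 32.
Closing under the operation: H = {e, r^2, r^4, r^6, r^8, r^10, r^12, r^14, s, r^2s, r^4s, r^6s, r^8s, r^10s, r^12s, r^14s}, so |H| = 16.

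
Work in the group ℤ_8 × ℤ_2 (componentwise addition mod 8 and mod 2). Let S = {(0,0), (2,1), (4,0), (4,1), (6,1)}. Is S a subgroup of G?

No

|S| = 5 does not divide |G| = 16, so by Lagrange S is not a subgroup.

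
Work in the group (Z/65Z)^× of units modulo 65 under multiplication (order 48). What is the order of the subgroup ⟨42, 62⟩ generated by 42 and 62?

|⟨42⟩| = 12 and |⟨62⟩| = 12, so |H| is a multiple of lcm(12, 12) = 12 and divides |G| = 48.
Closing under the operation: H = {1, 3, 4, 9, 12, 14, 16, 17, 22, 23, 27, 29, 36, 38, 42, 43, 48, 49, 51, 53, 56, 61, 62, 64}, so |H| = 24.

24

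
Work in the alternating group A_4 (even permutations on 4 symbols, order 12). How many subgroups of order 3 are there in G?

|G| = 12 and 3 | 12, so subgroups of order 3 are possible by Lagrange.
The subgroups of order 3 are: {e, (1 2 3), (1 3 2)}; {e, (1 2 4), (1 4 2)}; {e, (1 3 4), (1 4 3)}; {e, (2 3 4), (2 4 3)}.
So G has 4 subgroups of order 3.

4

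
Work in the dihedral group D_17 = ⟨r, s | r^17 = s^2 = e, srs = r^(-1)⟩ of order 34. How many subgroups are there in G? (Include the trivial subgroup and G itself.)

20

|G| = 34, so by Lagrange every subgroup order divides 34. Divisors: 1, 2, 17, 34.
Subgroups by order — order 1: 1; order 2: 17; order 17: 1; order 34: 1.
Total: 1 + 17 + 1 + 1 = 20.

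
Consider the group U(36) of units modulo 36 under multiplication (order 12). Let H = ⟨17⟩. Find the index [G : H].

|⟨17⟩| = 2 and |G| = 12.
By Lagrange, [G : H] = |G|/|H| = 12/2 = 6.

6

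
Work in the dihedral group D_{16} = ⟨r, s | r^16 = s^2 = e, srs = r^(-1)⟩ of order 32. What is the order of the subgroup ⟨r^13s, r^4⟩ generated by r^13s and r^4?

8

|⟨r^13s⟩| = 2 and |⟨r^4⟩| = 4, so |H| is a multiple of lcm(2, 4) = 4 and divides |G| = 32.
Closing under the operation: H = {e, r^4, r^8, r^12, rs, r^5s, r^9s, r^13s}, so |H| = 8.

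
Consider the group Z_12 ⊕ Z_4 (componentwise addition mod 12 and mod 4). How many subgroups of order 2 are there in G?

|G| = 48 and 2 | 48, so subgroups of order 2 are possible by Lagrange.
The subgroups of order 2 are: {(0,0), (0,2)}; {(0,0), (6,0)}; {(0,0), (6,2)}.
So G has 3 subgroups of order 2.

3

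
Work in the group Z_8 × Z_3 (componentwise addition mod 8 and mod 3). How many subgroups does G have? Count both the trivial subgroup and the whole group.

|G| = 24, so by Lagrange every subgroup order divides 24. Divisors: 1, 2, 3, 4, 6, 8, 12, 24.
Subgroups by order — order 1: 1; order 2: 1; order 3: 1; order 4: 1; order 6: 1; order 8: 1; order 12: 1; order 24: 1.
Total: 1 + 1 + 1 + 1 + 1 + 1 + 1 + 1 = 8.

8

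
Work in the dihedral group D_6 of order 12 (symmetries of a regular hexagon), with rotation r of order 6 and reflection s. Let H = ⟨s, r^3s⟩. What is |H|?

4

|⟨s⟩| = 2 and |⟨r^3s⟩| = 2, so |H| is a multiple of lcm(2, 2) = 2 and divides |G| = 12.
Closing under the operation: H = {e, r^3, s, r^3s}, so |H| = 4.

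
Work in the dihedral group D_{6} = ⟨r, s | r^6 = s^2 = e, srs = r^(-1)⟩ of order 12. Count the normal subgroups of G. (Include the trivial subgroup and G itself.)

7

G has 16 subgroups. Checking conjugation-invariance by order — order 1: 1/1 normal; order 2: 1/7 normal; order 3: 1/1 normal; order 4: 0/3 normal; order 6: 3/3 normal; order 12: 1/1 normal.
Total normal subgroups: 7.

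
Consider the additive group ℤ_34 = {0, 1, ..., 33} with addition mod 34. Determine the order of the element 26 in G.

In ℤ_34, the order of an element a is n/gcd(a, n).
gcd(26, 34) = 2, so |⟨26⟩| = 34/2 = 17.

17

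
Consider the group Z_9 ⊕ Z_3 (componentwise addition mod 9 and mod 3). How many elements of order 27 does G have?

0

An element (a,b) has order lcm(ord(a), ord(b)); count pairs with lcm equal to 27.
Enumerating gives 0 such elements.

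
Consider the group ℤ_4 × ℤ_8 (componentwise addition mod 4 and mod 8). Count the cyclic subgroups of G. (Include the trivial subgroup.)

14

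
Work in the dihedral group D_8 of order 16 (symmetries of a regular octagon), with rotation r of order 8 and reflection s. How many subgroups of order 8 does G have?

3

|G| = 16 and 8 | 16, so subgroups of order 8 are possible by Lagrange.
The subgroups of order 8 are: {e, r, r^2, r^3, r^4, r^5, r^6, r^7}; {e, r^2, r^4, r^6, s, r^2s, r^4s, r^6s}; {e, r^2, r^4, r^6, rs, r^3s, r^5s, r^7s}.
So G has 3 subgroups of order 8.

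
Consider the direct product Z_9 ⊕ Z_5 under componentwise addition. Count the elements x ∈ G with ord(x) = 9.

6

An element (a,b) has order lcm(ord(a), ord(b)); count pairs with lcm equal to 9.
Enumerating gives 6 such elements.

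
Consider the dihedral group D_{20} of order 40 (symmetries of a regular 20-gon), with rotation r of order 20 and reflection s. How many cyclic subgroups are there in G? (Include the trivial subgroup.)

A cyclic subgroup of order d is generated by each of its φ(d) elements of order d, so the cyclic subgroups of order d number (#elements of order d)/φ(d).
Cyclic subgroups by order — order 1: 1; order 2: 21; order 4: 1; order 5: 1; order 10: 1; order 20: 1.
Total: 26.

26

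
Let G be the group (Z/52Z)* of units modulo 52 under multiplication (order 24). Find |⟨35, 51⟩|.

|⟨35⟩| = 6 and |⟨51⟩| = 2, so |H| is a multiple of lcm(6, 2) = 6 and divides |G| = 24.
Closing under the operation: H = {1, 3, 9, 17, 23, 25, 27, 29, 35, 43, 49, 51}, so |H| = 12.

12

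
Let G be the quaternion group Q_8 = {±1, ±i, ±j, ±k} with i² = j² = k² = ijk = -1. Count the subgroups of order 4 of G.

|G| = 8 and 4 | 8, so subgroups of order 4 are possible by Lagrange.
The subgroups of order 4 are: {1, -1, i, -i}; {1, -1, j, -j}; {1, -1, k, -k}.
So G has 3 subgroups of order 4.

3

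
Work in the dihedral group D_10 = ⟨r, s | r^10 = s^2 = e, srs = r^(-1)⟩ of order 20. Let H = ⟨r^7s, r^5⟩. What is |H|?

4

|⟨r^7s⟩| = 2 and |⟨r^5⟩| = 2, so |H| is a multiple of lcm(2, 2) = 2 and divides |G| = 20.
Closing under the operation: H = {e, r^5, r^2s, r^7s}, so |H| = 4.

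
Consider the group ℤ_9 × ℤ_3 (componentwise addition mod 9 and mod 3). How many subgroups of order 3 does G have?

|G| = 27 and 3 | 27, so subgroups of order 3 are possible by Lagrange.
The subgroups of order 3 are: {(0,0), (0,1), (0,2)}; {(0,0), (3,0), (6,0)}; {(0,0), (3,1), (6,2)}; {(0,0), (3,2), (6,1)}.
So G has 4 subgroups of order 3.

4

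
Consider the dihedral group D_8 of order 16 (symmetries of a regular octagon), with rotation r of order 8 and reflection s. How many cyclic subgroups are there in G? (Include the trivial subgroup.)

A cyclic subgroup of order d is generated by each of its φ(d) elements of order d, so the cyclic subgroups of order d number (#elements of order d)/φ(d).
Cyclic subgroups by order — order 1: 1; order 2: 9; order 4: 1; order 8: 1.
Total: 12.

12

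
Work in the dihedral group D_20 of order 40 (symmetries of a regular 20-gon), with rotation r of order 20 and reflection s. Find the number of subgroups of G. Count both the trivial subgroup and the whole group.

48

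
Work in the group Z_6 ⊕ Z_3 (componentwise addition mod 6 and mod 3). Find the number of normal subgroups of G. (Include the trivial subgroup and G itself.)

G is abelian, so every subgroup is normal.
G has 12 subgroups in total, hence 12 normal subgroups.

12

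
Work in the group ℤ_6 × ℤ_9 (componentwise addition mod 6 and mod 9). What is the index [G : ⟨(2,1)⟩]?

|⟨(2,1)⟩| = 9 and |G| = 54.
By Lagrange, [G : H] = |G|/|H| = 54/9 = 6.

6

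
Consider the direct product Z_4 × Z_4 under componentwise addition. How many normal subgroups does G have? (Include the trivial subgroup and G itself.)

15

G is abelian, so every subgroup is normal.
G has 15 subgroups in total, hence 15 normal subgroups.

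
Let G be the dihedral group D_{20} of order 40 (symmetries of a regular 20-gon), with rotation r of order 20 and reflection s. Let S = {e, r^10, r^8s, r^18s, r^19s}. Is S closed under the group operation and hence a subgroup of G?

Closure fails: r^10 · r^19s = r^9s ∉ S. So S is not a subgroup.

No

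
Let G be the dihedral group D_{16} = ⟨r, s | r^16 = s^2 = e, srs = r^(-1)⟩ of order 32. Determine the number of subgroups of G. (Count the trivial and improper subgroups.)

36

|G| = 32, so by Lagrange every subgroup order divides 32. Divisors: 1, 2, 4, 8, 16, 32.
Subgroups by order — order 1: 1; order 2: 17; order 4: 9; order 8: 5; order 16: 3; order 32: 1.
Total: 1 + 17 + 9 + 5 + 3 + 1 = 36.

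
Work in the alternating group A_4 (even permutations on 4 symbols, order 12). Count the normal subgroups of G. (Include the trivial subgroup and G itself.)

3

G has 10 subgroups. Checking conjugation-invariance by order — order 1: 1/1 normal; order 2: 0/3 normal; order 3: 0/4 normal; order 4: 1/1 normal; order 12: 1/1 normal.
Total normal subgroups: 3.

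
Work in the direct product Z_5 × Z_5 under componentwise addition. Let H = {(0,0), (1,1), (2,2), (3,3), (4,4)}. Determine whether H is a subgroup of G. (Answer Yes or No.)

Yes

|H| = 5 divides |G| = 25, consistent with Lagrange.
H contains the identity, every element's inverse is in H, and H is closed under +: it is a subgroup.
In fact H = ⟨(4,4)⟩.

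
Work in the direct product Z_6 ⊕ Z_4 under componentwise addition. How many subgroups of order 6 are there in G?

3

|G| = 24 and 6 | 24, so subgroups of order 6 are possible by Lagrange.
The subgroups of order 6 are: {(0,0), (0,2), (2,0), (2,2), (4,0), (4,2)}; {(0,0), (1,0), (2,0), (3,0), (4,0), (5,0)}; {(0,0), (1,2), (2,0), (3,2), (4,0), (5,2)}.
So G has 3 subgroups of order 6.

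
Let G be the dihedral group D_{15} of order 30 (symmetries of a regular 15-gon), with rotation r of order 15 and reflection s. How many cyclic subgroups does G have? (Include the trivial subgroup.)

19

Each element a generates a cyclic subgroup ⟨a⟩; distinct elements may generate the same one (a cyclic group of order d has φ(d) generators).
Cyclic subgroups by order — order 1: 1; order 2: 15; order 3: 1; order 5: 1; order 15: 1.
Total: 19.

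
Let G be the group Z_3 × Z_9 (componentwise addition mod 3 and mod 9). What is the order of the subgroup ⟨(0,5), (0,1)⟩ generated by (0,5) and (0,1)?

|⟨(0,5)⟩| = 9 and |⟨(0,1)⟩| = 9, so |H| is a multiple of lcm(9, 9) = 9 and divides |G| = 27.
Closing under the operation: H = {(0,0), (0,1), (0,2), (0,3), (0,4), (0,5), (0,6), (0,7), (0,8)}, so |H| = 9.

9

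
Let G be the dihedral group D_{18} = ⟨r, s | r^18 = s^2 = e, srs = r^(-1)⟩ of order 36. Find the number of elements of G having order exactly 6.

2

The elements of order 6 are: r^3, r^15.
That's 2.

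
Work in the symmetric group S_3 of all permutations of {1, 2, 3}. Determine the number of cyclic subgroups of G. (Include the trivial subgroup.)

Group the elements of G by the cyclic subgroup they generate; each cyclic subgroup of order d accounts for φ(d) elements.
Cyclic subgroups by order — order 1: 1; order 2: 3; order 3: 1.
Total: 5.

5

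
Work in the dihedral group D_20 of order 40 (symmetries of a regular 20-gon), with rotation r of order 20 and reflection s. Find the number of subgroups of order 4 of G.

11

|G| = 40 and 4 | 40, so subgroups of order 4 are possible by Lagrange.
The subgroups of order 4 are: {e, r^10, s, r^10s}; {e, r^10, rs, r^11s}; {e, r^10, r^2s, r^12s}; {e, r^10, r^3s, r^13s}; … (11 in all).
So G has 11 subgroups of order 4.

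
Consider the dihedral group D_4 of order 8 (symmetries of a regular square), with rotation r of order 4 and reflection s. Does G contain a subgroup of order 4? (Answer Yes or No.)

Yes

4 | 8. A subgroup of order 4 is {e, r, r^2, r^3}.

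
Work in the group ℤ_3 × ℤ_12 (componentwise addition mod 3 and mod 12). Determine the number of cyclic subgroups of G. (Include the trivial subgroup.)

15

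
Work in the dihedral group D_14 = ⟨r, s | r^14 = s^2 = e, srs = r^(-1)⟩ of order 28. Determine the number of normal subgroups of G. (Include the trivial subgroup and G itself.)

7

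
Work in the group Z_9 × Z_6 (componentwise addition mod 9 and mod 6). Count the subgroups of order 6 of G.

4

|G| = 54 and 6 | 54, so subgroups of order 6 are possible by Lagrange.
The subgroups of order 6 are: {(0,0), (0,1), (0,2), (0,3), (0,4), (0,5)}; {(0,0), (0,3), (3,0), (3,3), (6,0), (6,3)}; {(0,0), (0,3), (3,1), (3,4), (6,2), (6,5)}; {(0,0), (0,3), (3,2), (3,5), (6,1), (6,4)}.
So G has 4 subgroups of order 6.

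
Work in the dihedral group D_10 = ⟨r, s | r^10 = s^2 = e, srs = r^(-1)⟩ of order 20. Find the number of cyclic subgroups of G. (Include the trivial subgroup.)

Each element a generates a cyclic subgroup ⟨a⟩; distinct elements may generate the same one (a cyclic group of order d has φ(d) generators).
Cyclic subgroups by order — order 1: 1; order 2: 11; order 5: 1; order 10: 1.
Total: 14.

14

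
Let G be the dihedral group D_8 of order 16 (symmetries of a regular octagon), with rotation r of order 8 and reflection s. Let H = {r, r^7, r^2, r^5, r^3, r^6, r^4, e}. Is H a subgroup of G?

|H| = 8 divides |G| = 16, consistent with Lagrange.
H contains the identity, every element's inverse is in H, and H is closed under ·: it is a subgroup.
In fact H = ⟨r^7⟩.

Yes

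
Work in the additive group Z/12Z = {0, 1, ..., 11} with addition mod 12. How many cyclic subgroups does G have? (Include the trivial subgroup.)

6

Each element a generates a cyclic subgroup ⟨a⟩; distinct elements may generate the same one (a cyclic group of order d has φ(d) generators).
Cyclic subgroups by order — order 1: 1; order 2: 1; order 3: 1; order 4: 1; order 6: 1; order 12: 1.
Total: 6.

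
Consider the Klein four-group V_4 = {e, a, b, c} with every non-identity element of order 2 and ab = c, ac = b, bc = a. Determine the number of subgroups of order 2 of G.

|G| = 4 and 2 | 4, so subgroups of order 2 are possible by Lagrange.
The subgroups of order 2 are: {e, a}; {e, b}; {e, c}.
So G has 3 subgroups of order 2.

3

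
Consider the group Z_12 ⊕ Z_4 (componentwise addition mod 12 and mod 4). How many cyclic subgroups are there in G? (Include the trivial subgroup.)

A cyclic subgroup of order d is generated by each of its φ(d) elements of order d, so the cyclic subgroups of order d number (#elements of order d)/φ(d).
Cyclic subgroups by order — order 1: 1; order 2: 3; order 3: 1; order 4: 6; order 6: 3; order 12: 6.
Total: 20.

20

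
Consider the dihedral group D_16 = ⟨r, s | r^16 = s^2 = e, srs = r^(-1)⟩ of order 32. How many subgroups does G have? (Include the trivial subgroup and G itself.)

|G| = 32, so by Lagrange every subgroup order divides 32. Divisors: 1, 2, 4, 8, 16, 32.
Subgroups by order — order 1: 1; order 2: 17; order 4: 9; order 8: 5; order 16: 3; order 32: 1.
Total: 1 + 17 + 9 + 5 + 3 + 1 = 36.

36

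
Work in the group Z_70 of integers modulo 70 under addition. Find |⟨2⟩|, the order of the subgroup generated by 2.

In Z_70, the order of an element a is n/gcd(a, n).
gcd(2, 70) = 2, so |⟨2⟩| = 70/2 = 35.

35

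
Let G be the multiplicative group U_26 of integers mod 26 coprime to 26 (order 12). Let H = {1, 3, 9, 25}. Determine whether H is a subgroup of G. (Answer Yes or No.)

No

Closure fails: 3 · 25 = 23 ∉ H. So H is not a subgroup.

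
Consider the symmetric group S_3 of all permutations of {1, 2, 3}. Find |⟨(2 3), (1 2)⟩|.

|⟨(2 3)⟩| = 2 and |⟨(1 2)⟩| = 2, so |H| is a multiple of lcm(2, 2) = 2 and divides |G| = 6.
Closing {(2 3), (1 2)} under the group operation gives all of G, so |H| = 6.

6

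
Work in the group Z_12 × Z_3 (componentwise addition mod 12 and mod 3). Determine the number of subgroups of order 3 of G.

|G| = 36 and 3 | 36, so subgroups of order 3 are possible by Lagrange.
The subgroups of order 3 are: {(0,0), (0,1), (0,2)}; {(0,0), (4,0), (8,0)}; {(0,0), (4,1), (8,2)}; {(0,0), (4,2), (8,1)}.
So G has 4 subgroups of order 3.

4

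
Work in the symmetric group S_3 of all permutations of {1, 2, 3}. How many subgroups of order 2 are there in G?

|G| = 6 and 2 | 6, so subgroups of order 2 are possible by Lagrange.
The subgroups of order 2 are: {e, (1 2)}; {e, (1 3)}; {e, (2 3)}.
So G has 3 subgroups of order 2.

3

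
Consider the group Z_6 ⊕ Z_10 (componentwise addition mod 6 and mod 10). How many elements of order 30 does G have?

24

An element (a,b) has order lcm(ord(a), ord(b)); count pairs with lcm equal to 30.
Enumerating gives 24 such elements.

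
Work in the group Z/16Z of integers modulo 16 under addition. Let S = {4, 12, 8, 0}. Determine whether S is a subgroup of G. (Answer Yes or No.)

|S| = 4 divides |G| = 16, consistent with Lagrange.
S contains the identity, every element's inverse is in S, and S is closed under +: it is a subgroup.
In fact S = ⟨4⟩.

Yes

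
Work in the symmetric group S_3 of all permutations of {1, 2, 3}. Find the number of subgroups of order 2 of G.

3

|G| = 6 and 2 | 6, so subgroups of order 2 are possible by Lagrange.
The subgroups of order 2 are: {e, (1 2)}; {e, (1 3)}; {e, (2 3)}.
So G has 3 subgroups of order 2.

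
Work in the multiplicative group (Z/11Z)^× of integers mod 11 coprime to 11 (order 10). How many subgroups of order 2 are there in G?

|G| = 10 and 2 | 10, so subgroups of order 2 are possible by Lagrange.
The subgroups of order 2 are: {1, 10}.
So G has 1 subgroup of order 2.

1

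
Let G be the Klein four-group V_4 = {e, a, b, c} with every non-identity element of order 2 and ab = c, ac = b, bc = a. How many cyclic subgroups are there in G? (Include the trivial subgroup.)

4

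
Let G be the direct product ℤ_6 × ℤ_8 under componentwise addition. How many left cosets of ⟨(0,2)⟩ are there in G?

|⟨(0,2)⟩| = 4 and |G| = 48.
By Lagrange, [G : H] = |G|/|H| = 48/4 = 12.

12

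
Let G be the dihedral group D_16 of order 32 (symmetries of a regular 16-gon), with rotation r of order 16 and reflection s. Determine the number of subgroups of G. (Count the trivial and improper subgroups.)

|G| = 32, so by Lagrange every subgroup order divides 32. Divisors: 1, 2, 4, 8, 16, 32.
Subgroups by order — order 1: 1; order 2: 17; order 4: 9; order 8: 5; order 16: 3; order 32: 1.
Total: 1 + 17 + 9 + 5 + 3 + 1 = 36.

36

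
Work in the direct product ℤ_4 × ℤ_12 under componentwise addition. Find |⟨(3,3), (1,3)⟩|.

|⟨(3,3)⟩| = 4 and |⟨(1,3)⟩| = 4, so |H| is a multiple of lcm(4, 4) = 4 and divides |G| = 48.
Closing under the operation: H = {(0,0), (0,6), (1,3), (1,9), (2,0), (2,6), (3,3), (3,9)}, so |H| = 8.

8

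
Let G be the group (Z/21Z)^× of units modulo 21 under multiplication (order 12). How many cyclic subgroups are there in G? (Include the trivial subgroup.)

8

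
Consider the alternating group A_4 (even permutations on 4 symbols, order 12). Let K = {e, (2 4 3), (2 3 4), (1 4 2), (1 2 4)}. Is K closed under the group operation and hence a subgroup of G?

No

|K| = 5 does not divide |G| = 12, so by Lagrange K is not a subgroup.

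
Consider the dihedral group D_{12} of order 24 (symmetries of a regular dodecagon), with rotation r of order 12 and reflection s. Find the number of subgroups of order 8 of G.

|G| = 24 and 8 | 24, so subgroups of order 8 are possible by Lagrange.
The subgroups of order 8 are: {e, r^3, r^6, r^9, rs, r^4s, r^7s, r^10s}; {e, r^3, r^6, r^9, r^2s, r^5s, r^8s, r^11s}; {e, r^3, r^6, r^9, s, r^3s, r^6s, r^9s}.
So G has 3 subgroups of order 8.

3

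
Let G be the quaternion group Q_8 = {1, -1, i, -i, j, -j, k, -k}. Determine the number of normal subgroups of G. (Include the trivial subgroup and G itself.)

6

G has 6 subgroups. Checking conjugation-invariance by order — order 1: 1/1 normal; order 2: 1/1 normal; order 4: 3/3 normal; order 8: 1/1 normal.
Total normal subgroups: 6.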